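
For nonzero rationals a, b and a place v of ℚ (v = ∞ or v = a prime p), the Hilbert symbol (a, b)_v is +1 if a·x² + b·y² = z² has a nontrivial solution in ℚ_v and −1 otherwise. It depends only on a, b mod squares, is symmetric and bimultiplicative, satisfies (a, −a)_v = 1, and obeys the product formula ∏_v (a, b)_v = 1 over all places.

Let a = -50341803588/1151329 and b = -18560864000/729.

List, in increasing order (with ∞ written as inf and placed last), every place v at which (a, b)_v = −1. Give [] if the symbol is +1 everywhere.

(a, b) ≡ (-59737, -2900135) mod (ℚ^×)²; places V = {2, 3, 5, 7, 17, 29, 31, 37, 41, 43, 47, ∞}.
(a,b)_29: α=-2, u≡21; β=0, v≡21 (mod 29); (21|29)=-1, (21|29)=-1; sign (−1)^0·-1^0·-1^-2 = +1.
(a,b)_5: α=0, u≡3; β=3, v≡2 (mod 5); (3|5)=-1, (2|5)=-1; sign (−1)^0·-1^3·-1^0 = -1.
(a,b)_43: α=0, u≡18; β=1, v≡34 (mod 43); (18|43)=-1, (34|43)=-1; sign (−1)^0·-1^1·-1^0 = -1.
(a,b)_7: α=0, u≡2; β=1, v≡1 (mod 7); (2|7)=+1, (1|7)=+1; sign (−1)^0·+1^1·+1^0 = +1.
(a,b)_37: α=-2, u≡8; β=0, v≡10 (mod 37); (8|37)=-1, (10|37)=+1; sign (−1)^0·-1^0·+1^-2 = +1.
(a,b)_2: α=2, β=8; u≡7, v≡1 (mod 8); ε(u)ε(v)=1·0, αω(v)=2·0, βω(u)=8·0; sum ≡ 0  ⇒  +1.
(a,b)_41: α=1, u≡34; β=1, v≡9 (mod 41); (34|41)=-1, (9|41)=+1; sign (−1)^0·-1^1·+1^1 = -1.
(a,b)_∞: sgn(-59737)=−, sgn(-2900135)=−, so -1.
(a,b)_31: α=1, u≡26; β=0, v≡7 (mod 31); (26|31)=-1, (7|31)=+1; sign (−1)^0·-1^0·+1^1 = +1.
(a,b)_17: α=2, u≡15; β=0, v≡12 (mod 17); (15|17)=+1, (12|17)=-1; sign (−1)^0·+1^0·-1^2 = +1.
(a,b)_47: α=1, u≡26; β=1, v≡2 (mod 47); (26|47)=-1, (2|47)=+1; sign (−1)^1·-1^1·+1^1 = +1.
(a,b)_3: α=6, u≡2; β=-6, v≡1 (mod 3); (2|3)=-1, (1|3)=+1; sign (−1)^0·-1^-6·+1^6 = +1.
|Ram(-59737, -2900135)| = 4, even; anisotropic at {5, 41, 43, ∞}.

[5, 41, 43, inf]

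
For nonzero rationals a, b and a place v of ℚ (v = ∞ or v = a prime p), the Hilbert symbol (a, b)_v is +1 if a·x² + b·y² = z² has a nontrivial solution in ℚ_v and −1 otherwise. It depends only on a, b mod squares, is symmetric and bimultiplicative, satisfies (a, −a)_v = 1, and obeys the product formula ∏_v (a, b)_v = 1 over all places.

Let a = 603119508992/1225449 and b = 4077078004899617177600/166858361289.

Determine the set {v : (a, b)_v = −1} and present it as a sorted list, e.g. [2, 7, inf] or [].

Mod squares: a ≡ 397358, b ≡ 29. Check v ∈ {∞, 2, 3, 5, 7, 11, 13, 17, 23, 29, 31, 41}.
v=23: a=23^0·(≡14), b=23^2·(≡12) mod 23; (14|23)=-1, (12|23)=+1; (−1)^{0·2·11}·(-1)^2·(+1)^0 = +1.
v=∞: 397358 > 0 and 29 > 0  ⇒  (a,b)_∞ = +1.
v=2: v_2(a)=9, v_2(b)=28; units ≡ 7, 5 (mod 8); ε·ε+αω+βω = 1·0+9·1+28·0 ≡ 1  ⇒  (a,b)_2 = -1.
v=11: a=11^2·(≡4), b=11^0·(≡2) mod 11; (4|11)=+1, (2|11)=-1; (−1)^{2·0·5}·(+1)^0·(-1)^2 = +1.
v=31: a=31^1·(≡13), b=31^2·(≡27) mod 31; (13|31)=-1, (27|31)=-1; (−1)^{1·2·15}·(-1)^2·(-1)^1 = -1.
v=17: a=17^1·(≡1), b=17^0·(≡14) mod 17; (1|17)=+1, (14|17)=-1; (−1)^{1·0·8}·(+1)^0·(-1)^1 = -1.
v=7: a=7^2·(≡3), b=7^2·(≡2) mod 7; (3|7)=-1, (2|7)=+1; (−1)^{2·2·3}·(-1)^2·(+1)^2 = +1.
v=13: a=13^1·(≡10), b=13^0·(≡4) mod 13; (10|13)=+1, (4|13)=+1; (−1)^{1·0·6}·(+1)^0·(+1)^1 = +1.
v=5: a=5^0·(≡3), b=5^2·(≡1) mod 5; (3|5)=-1, (1|5)=+1; (−1)^{0·2·2}·(-1)^2·(+1)^0 = +1.
v=3: a=3^-6·(≡2), b=3^-10·(≡2) mod 3; (2|3)=-1, (2|3)=-1; (−1)^{-6·-10·1}·(-1)^-10·(-1)^-6 = +1.
v=41: a=41^-2·(≡29), b=41^-4·(≡19) mod 41; (29|41)=-1, (19|41)=-1; (−1)^{-2·-4·20}·(-1)^-4·(-1)^-2 = +1.
v=29: a=29^1·(≡10), b=29^3·(≡16) mod 29; (10|29)=-1, (16|29)=+1; (−1)^{1·3·14}·(-1)^3·(+1)^1 = -1.
(397358, 29 / ℚ) ramifies at {2, 17, 29, 31}: a division algebra.

[2, 17, 29, 31]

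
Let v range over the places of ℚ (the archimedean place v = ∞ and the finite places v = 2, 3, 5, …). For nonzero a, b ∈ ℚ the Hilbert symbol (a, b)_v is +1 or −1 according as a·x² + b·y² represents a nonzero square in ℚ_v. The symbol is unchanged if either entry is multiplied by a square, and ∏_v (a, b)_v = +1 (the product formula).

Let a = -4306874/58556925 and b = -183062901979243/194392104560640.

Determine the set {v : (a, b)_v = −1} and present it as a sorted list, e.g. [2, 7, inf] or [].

[3, 5, 7, 11, 13, inf]

Mod squares: a ≡ -9282, b ≡ -1870. Check v ∈ {∞, 2, 3, 5, 7, 11, 13, 17, 37}.
v=7: a=7^-1·(≡1), b=7^-2·(≡6) mod 7; (1|7)=+1, (6|7)=-1; (−1)^{-1·-2·3}·(+1)^-2·(-1)^-1 = -1.
v=13: a=13^1·(≡3), b=13^2·(≡11) mod 13; (3|13)=+1, (11|13)=-1; (−1)^{1·2·6}·(+1)^2·(-1)^1 = -1.
v=2: v_2(a)=1, v_2(b)=-11; units ≡ 7, 1 (mod 8); ε·ε+αω+βω = 1·0+1·0+-11·0 ≡ 0  ⇒  (a,b)_2 = +1.
v=5: a=5^-2·(≡3), b=5^-1·(≡4) mod 5; (3|5)=-1, (4|5)=+1; (−1)^{-2·-1·2}·(-1)^-1·(+1)^-2 = -1.
v=37: a=37^2·(≡5), b=37^2·(≡32) mod 37; (5|37)=-1, (32|37)=-1; (−1)^{2·2·18}·(-1)^2·(-1)^2 = +1.
v=3: a=3^-9·(≡2), b=3^-18·(≡2) mod 3; (2|3)=-1, (2|3)=-1; (−1)^{-9·-18·1}·(-1)^-18·(-1)^-9 = -1.
v=∞: -9282 < 0 and -1870 < 0  ⇒  (a,b)_∞ = -1.
v=11: a=11^2·(≡10), b=11^5·(≡10) mod 11; (10|11)=-1, (10|11)=-1; (−1)^{2·5·5}·(-1)^5·(-1)^2 = -1.
v=17: a=17^-1·(≡4), b=17^3·(≡2) mod 17; (4|17)=+1, (2|17)=+1; (−1)^{-1·3·8}·(+1)^3·(+1)^-1 = +1.
(-9282, -1870 / ℚ) ramifies at {3, 5, 7, 11, 13, ∞}: a division algebra.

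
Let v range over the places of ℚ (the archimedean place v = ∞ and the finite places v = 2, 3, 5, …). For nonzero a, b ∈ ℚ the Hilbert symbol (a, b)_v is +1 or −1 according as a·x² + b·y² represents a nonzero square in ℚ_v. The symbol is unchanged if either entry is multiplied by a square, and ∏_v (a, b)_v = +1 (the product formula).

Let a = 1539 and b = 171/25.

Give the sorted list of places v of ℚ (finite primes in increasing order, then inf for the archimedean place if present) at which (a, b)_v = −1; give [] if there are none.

[2, 19]

(a, b) ≡ (19, 19) mod (ℚ^×)²; places V = {2, 3, 5, 19, ∞}.
(a,b)_5: α=0, u≡4; β=-2, v≡1 (mod 5); (4|5)=+1, (1|5)=+1; sign (−1)^0·+1^-2·+1^0 = +1.
(a,b)_∞: sgn(19)=+, sgn(19)=+, so +1.
(a,b)_3: α=4, u≡1; β=2, v≡1 (mod 3); (1|3)=+1, (1|3)=+1; sign (−1)^0·+1^2·+1^4 = +1.
(a,b)_2: α=0, β=0; u≡3, v≡3 (mod 8); ε(u)ε(v)=1·1, αω(v)=0·1, βω(u)=0·1; sum ≡ 1  ⇒  -1.
(a,b)_19: α=1, u≡5; β=1, v≡11 (mod 19); (5|19)=+1, (11|19)=+1; sign (−1)^1·+1^1·+1^1 = -1.
(19, 19 / ℚ) ramifies at {2, 19}: a division algebra.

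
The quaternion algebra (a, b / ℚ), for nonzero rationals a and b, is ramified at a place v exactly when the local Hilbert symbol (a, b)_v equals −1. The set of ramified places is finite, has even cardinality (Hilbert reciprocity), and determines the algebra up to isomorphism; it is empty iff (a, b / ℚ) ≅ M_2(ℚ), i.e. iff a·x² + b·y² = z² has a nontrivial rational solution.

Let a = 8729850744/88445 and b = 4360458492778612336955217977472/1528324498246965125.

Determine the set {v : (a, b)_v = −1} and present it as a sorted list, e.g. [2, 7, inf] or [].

[5, 17, 23, 37]

(a, b) ≡ (4195430, 182410) mod (ℚ^×)²; places V = {2, 3, 5, 7, 13, 17, 19, 23, 29, 37, 47, ∞}.
(a,b)_∞: sgn(4195430)=+, sgn(182410)=+, so +1.
(a,b)_29: α=1, u≡12; β=3, v≡12 (mod 29); (12|29)=-1, (12|29)=-1; sign (−1)^0·-1^3·-1^1 = +1.
(a,b)_17: α=3, u≡9; β=11, v≡11 (mod 17); (9|17)=+1, (11|17)=-1; sign (−1)^0·+1^11·-1^3 = -1.
(a,b)_5: α=-1, u≡1; β=-3, v≡2 (mod 5); (1|5)=+1, (2|5)=-1; sign (−1)^0·+1^-3·-1^-1 = -1.
(a,b)_47: α=0, u≡46; β=-2, v≡25 (mod 47); (46|47)=-1, (25|47)=+1; sign (−1)^0·-1^-2·+1^0 = +1.
(a,b)_2: α=3, β=7; u≡3, v≡5 (mod 8); ε(u)ε(v)=1·0, αω(v)=3·1, βω(u)=7·1; sum ≡ 0  ⇒  +1.
(a,b)_37: α=1, u≡6; β=3, v≡33 (mod 37); (6|37)=-1, (33|37)=+1; sign (−1)^0·-1^3·+1^1 = -1.
(a,b)_19: α=-2, u≡13; β=-6, v≡18 (mod 19); (13|19)=-1, (18|19)=-1; sign (−1)^0·-1^-6·-1^-2 = +1.
(a,b)_13: α=0, u≡5; β=2, v≡5 (mod 13); (5|13)=-1, (5|13)=-1; sign (−1)^0·-1^2·-1^0 = +1.
(a,b)_7: α=-2, u≡1; β=-6, v≡1 (mod 7); (1|7)=+1, (1|7)=+1; sign (−1)^0·+1^-6·+1^-2 = +1.
(a,b)_3: α=2, u≡2; β=2, v≡1 (mod 3); (2|3)=-1, (1|3)=+1; sign (−1)^0·-1^2·+1^2 = +1.
(a,b)_23: α=1, u≡17; β=2, v≡15 (mod 23); (17|23)=-1, (15|23)=-1; sign (−1)^0·-1^2·-1^1 = -1.
|Ram(4195430, 182410)| = 4, even; anisotropic at {5, 17, 23, 37}.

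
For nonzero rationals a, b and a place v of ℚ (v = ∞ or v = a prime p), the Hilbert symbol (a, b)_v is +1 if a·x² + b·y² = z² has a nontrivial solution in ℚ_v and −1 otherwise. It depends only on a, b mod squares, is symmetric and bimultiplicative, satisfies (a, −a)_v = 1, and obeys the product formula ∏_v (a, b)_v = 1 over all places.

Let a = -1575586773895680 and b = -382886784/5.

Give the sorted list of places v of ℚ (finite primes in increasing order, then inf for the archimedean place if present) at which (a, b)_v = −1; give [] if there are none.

[17, inf]

Mod squares: a ≡ -2730, b ≡ -67830. Check v ∈ {∞, 2, 3, 5, 7, 13, 17, 19}.
v=5: a=5^1·(≡4), b=5^-1·(≡1) mod 5; (4|5)=+1, (1|5)=+1; (−1)^{1·-1·2}·(+1)^-1·(+1)^1 = +1.
v=3: a=3^3·(≡2), b=3^3·(≡1) mod 3; (2|3)=-1, (1|3)=+1; (−1)^{3·3·1}·(-1)^3·(+1)^3 = +1.
v=7: a=7^5·(≡2), b=7^3·(≡6) mod 7; (2|7)=+1, (6|7)=-1; (−1)^{5·3·3}·(+1)^3·(-1)^5 = +1.
v=∞: -2730 < 0 and -67830 < 0  ⇒  (a,b)_∞ = -1.
v=13: a=13^1·(≡5), b=13^0·(≡9) mod 13; (5|13)=-1, (9|13)=+1; (−1)^{1·0·6}·(-1)^0·(+1)^1 = +1.
v=2: v_2(a)=9, v_2(b)=7; units ≡ 3, 5 (mod 8); ε·ε+αω+βω = 1·0+9·1+7·1 ≡ 0  ⇒  (a,b)_2 = +1.
v=19: a=19^2·(≡4), b=19^1·(≡3) mod 19; (4|19)=+1, (3|19)=-1; (−1)^{2·1·9}·(+1)^1·(-1)^2 = +1.
v=17: a=17^2·(≡5), b=17^1·(≡11) mod 17; (5|17)=-1, (11|17)=-1; (−1)^{2·1·8}·(-1)^1·(-1)^2 = -1.
|Ram(-2730, -67830)| = 2, even; anisotropic at {17, ∞}.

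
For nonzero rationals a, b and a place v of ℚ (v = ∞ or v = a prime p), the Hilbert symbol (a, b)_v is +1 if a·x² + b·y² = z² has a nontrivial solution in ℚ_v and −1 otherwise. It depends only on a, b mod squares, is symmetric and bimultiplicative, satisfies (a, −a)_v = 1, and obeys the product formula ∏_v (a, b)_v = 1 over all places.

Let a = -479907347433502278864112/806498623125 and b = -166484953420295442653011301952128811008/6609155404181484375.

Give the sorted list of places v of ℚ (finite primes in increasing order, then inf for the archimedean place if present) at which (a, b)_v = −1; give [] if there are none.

[3, 7, 11, inf]

(a, b) ≡ (-91, -21945) mod (ℚ^×)²; places V = {2, 3, 5, 7, 11, 13, 19, 23, 29, 37, 41, ∞}.
(a,b)_29: α=2, u≡20; β=0, v≡8 (mod 29); (20|29)=+1, (8|29)=-1; sign (−1)^0·+1^0·-1^2 = +1.
(a,b)_2: α=4, β=18; u≡5, v≡7 (mod 8); ε(u)ε(v)=0·1, αω(v)=4·0, βω(u)=18·1; sum ≡ 0  ⇒  +1.
(a,b)_5: α=-4, u≡4; β=-7, v≡4 (mod 5); (4|5)=+1, (4|5)=+1; sign (−1)^0·+1^-7·+1^-4 = +1.
(a,b)_19: α=2, u≡1; β=3, v≡11 (mod 19); (1|19)=+1, (11|19)=+1; sign (−1)^0·+1^3·+1^2 = +1.
(a,b)_7: α=7, u≡2; β=13, v≡4 (mod 7); (2|7)=+1, (4|7)=+1; sign (−1)^1·+1^13·+1^7 = -1.
(a,b)_3: α=-10, u≡2; β=-11, v≡2 (mod 3); (2|3)=-1, (2|3)=-1; sign (−1)^0·-1^-11·-1^-10 = -1.
(a,b)_23: α=2, u≡16; β=4, v≡21 (mod 23); (16|23)=+1, (21|23)=-1; sign (−1)^0·+1^4·-1^2 = +1.
(a,b)_41: α=-2, u≡39; β=-4, v≡2 (mod 41); (39|41)=+1, (2|41)=+1; sign (−1)^0·+1^-4·+1^-2 = +1.
(a,b)_∞: sgn(-91)=−, sgn(-21945)=−, so -1.
(a,b)_37: α=4, u≡31; β=6, v≡30 (mod 37); (31|37)=-1, (30|37)=+1; sign (−1)^0·-1^6·+1^4 = +1.
(a,b)_13: α=-1, u≡6; β=-2, v≡12 (mod 13); (6|13)=-1, (12|13)=+1; sign (−1)^0·-1^-2·+1^-1 = +1.
(a,b)_11: α=2, u≡8; β=3, v≡10 (mod 11); (8|11)=-1, (10|11)=-1; sign (−1)^0·-1^3·-1^2 = -1.
Ram(-91, -21945) = {3, 7, 11, ∞}; no ℚ_3-point on the conic.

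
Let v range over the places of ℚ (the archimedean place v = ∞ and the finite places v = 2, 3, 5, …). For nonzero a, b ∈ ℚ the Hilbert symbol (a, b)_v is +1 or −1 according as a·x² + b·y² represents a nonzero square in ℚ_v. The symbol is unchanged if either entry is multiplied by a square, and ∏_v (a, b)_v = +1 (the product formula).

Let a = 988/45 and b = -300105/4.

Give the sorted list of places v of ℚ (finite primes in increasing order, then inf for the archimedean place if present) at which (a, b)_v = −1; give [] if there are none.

Mod squares: a ≡ 1235, b ≡ -3705. Check v ∈ {∞, 2, 3, 5, 13, 19}.
v=5: a=5^-1·(≡2), b=5^1·(≡1) mod 5; (2|5)=-1, (1|5)=+1; (−1)^{-1·1·2}·(-1)^1·(+1)^-1 = -1.
v=2: v_2(a)=2, v_2(b)=-2; units ≡ 3, 7 (mod 8); ε·ε+αω+βω = 1·1+2·0+-2·1 ≡ 1  ⇒  (a,b)_2 = -1.
v=19: a=19^1·(≡2), b=19^1·(≡8) mod 19; (2|19)=-1, (8|19)=-1; (−1)^{1·1·9}·(-1)^1·(-1)^1 = -1.
v=13: a=13^1·(≡4), b=13^1·(≡4) mod 13; (4|13)=+1, (4|13)=+1; (−1)^{1·1·6}·(+1)^1·(+1)^1 = +1.
v=3: a=3^-2·(≡2), b=3^5·(≡1) mod 3; (2|3)=-1, (1|3)=+1; (−1)^{-2·5·1}·(-1)^5·(+1)^-2 = -1.
v=∞: 1235 > 0 and -3705 < 0  ⇒  (a,b)_∞ = +1.
Ram(1235, -3705) = {2, 3, 5, 19}; no ℚ_2-point on the conic.

[2, 3, 5, 19]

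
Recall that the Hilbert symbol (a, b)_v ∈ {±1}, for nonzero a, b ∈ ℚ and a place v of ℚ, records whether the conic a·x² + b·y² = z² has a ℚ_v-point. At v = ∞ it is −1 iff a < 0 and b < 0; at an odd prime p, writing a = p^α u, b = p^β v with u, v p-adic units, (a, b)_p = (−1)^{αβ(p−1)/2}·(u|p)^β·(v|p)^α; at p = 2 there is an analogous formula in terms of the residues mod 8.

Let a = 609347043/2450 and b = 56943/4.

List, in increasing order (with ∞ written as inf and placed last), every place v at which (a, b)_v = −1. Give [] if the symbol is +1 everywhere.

[2, 41]

Mod squares: a ≡ 1671734, b ≡ 703. Check v ∈ {∞, 2, 3, 5, 7, 19, 29, 37, 41}.
v=∞: 1671734 > 0 and 703 > 0  ⇒  (a,b)_∞ = +1.
v=3: a=3^6·(≡2), b=3^4·(≡1) mod 3; (2|3)=-1, (1|3)=+1; (−1)^{6·4·1}·(-1)^4·(+1)^6 = +1.
v=19: a=19^1·(≡1), b=19^1·(≡13) mod 19; (1|19)=+1, (13|19)=-1; (−1)^{1·1·9}·(+1)^1·(-1)^1 = +1.
v=41: a=41^1·(≡9), b=41^0·(≡19) mod 41; (9|41)=+1, (19|41)=-1; (−1)^{1·0·20}·(+1)^0·(-1)^1 = -1.
v=5: a=5^-2·(≡1), b=5^0·(≡2) mod 5; (1|5)=+1, (2|5)=-1; (−1)^{-2·0·2}·(+1)^0·(-1)^-2 = +1.
v=37: a=37^1·(≡22), b=37^1·(≡24) mod 37; (22|37)=-1, (24|37)=-1; (−1)^{1·1·18}·(-1)^1·(-1)^1 = +1.
v=7: a=7^-2·(≡4), b=7^0·(≡3) mod 7; (4|7)=+1, (3|7)=-1; (−1)^{-2·0·3}·(+1)^0·(-1)^-2 = +1.
v=29: a=29^1·(≡24), b=29^0·(≡4) mod 29; (24|29)=+1, (4|29)=+1; (−1)^{1·0·14}·(+1)^0·(+1)^1 = +1.
v=2: v_2(a)=-1, v_2(b)=-2; units ≡ 3, 7 (mod 8); ε·ε+αω+βω = 1·1+-1·0+-2·1 ≡ 1  ⇒  (a,b)_2 = -1.
|Ram(1671734, 703)| = 2, even; anisotropic at {2, 41}.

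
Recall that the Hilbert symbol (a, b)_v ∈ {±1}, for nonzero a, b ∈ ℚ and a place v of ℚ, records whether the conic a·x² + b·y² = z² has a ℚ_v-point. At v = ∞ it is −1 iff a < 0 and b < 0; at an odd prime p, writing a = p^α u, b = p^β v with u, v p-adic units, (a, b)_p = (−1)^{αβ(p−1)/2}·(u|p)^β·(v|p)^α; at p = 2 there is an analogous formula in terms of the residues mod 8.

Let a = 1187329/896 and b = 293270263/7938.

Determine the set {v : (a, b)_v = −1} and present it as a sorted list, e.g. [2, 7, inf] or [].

[2, 7, 13, 23]

(a, b) ≡ (46046, 9614) mod (ℚ^×)²; places V = {2, 3, 7, 11, 13, 19, 23, ∞}.
(a,b)_∞: sgn(46046)=+, sgn(9614)=+, so +1.
(a,b)_3: α=0, u≡2; β=-4, v≡2 (mod 3); (2|3)=-1, (2|3)=-1; sign (−1)^0·-1^-4·-1^0 = +1.
(a,b)_2: α=-7, β=-1; u≡7, v≡7 (mod 8); ε(u)ε(v)=1·1, αω(v)=-7·0, βω(u)=-1·0; sum ≡ 1  ⇒  -1.
(a,b)_13: α=1, u≡5; β=2, v≡6 (mod 13); (5|13)=-1, (6|13)=-1; sign (−1)^0·-1^2·-1^1 = -1.
(a,b)_19: α=2, u≡7; β=3, v≡3 (mod 19); (7|19)=+1, (3|19)=-1; sign (−1)^0·+1^3·-1^2 = +1.
(a,b)_11: α=1, u≡8; β=1, v≡5 (mod 11); (8|11)=-1, (5|11)=+1; sign (−1)^1·-1^1·+1^1 = +1.
(a,b)_7: α=-1, u≡5; β=-2, v≡6 (mod 7); (5|7)=-1, (6|7)=-1; sign (−1)^0·-1^-2·-1^-1 = -1.
(a,b)_23: α=1, u≡12; β=1, v≡1 (mod 23); (12|23)=+1, (1|23)=+1; sign (−1)^1·+1^1·+1^1 = -1.
|Ram(46046, 9614)| = 4, even; anisotropic at {2, 7, 13, 23}.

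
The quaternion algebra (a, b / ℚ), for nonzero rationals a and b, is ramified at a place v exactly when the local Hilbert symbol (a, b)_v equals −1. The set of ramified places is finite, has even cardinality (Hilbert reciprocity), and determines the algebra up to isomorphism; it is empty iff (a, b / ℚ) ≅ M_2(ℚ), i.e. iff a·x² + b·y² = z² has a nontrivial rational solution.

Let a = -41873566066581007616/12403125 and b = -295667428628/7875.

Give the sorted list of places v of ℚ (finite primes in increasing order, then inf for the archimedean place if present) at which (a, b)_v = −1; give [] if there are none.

Mod squares: a ≡ -1105, b ≡ -350455. Check v ∈ {∞, 2, 3, 5, 7, 11, 13, 17, 19, 31}.
v=31: a=31^2·(≡24), b=31^1·(≡1) mod 31; (24|31)=-1, (1|31)=+1; (−1)^{2·1·15}·(-1)^1·(+1)^2 = -1.
v=19: a=19^4·(≡9), b=19^3·(≡9) mod 19; (9|19)=+1, (9|19)=+1; (−1)^{4·3·9}·(+1)^3·(+1)^4 = +1.
v=17: a=17^3·(≡14), b=17^1·(≡3) mod 17; (14|17)=-1, (3|17)=-1; (−1)^{3·1·8}·(-1)^1·(-1)^3 = +1.
v=5: a=5^-5·(≡1), b=5^-3·(≡4) mod 5; (1|5)=+1, (4|5)=+1; (−1)^{-5·-3·2}·(+1)^-3·(+1)^-5 = +1.
v=2: v_2(a)=8, v_2(b)=2; units ≡ 7, 1 (mod 8); ε·ε+αω+βω = 1·0+8·0+2·0 ≡ 0  ⇒  (a,b)_2 = +1.
v=3: a=3^-4·(≡2), b=3^-2·(≡2) mod 3; (2|3)=-1, (2|3)=-1; (−1)^{-4·-2·1}·(-1)^-2·(-1)^-4 = +1.
v=11: a=11^2·(≡2), b=11^2·(≡3) mod 11; (2|11)=-1, (3|11)=+1; (−1)^{2·2·5}·(-1)^2·(+1)^2 = +1.
v=∞: -1105 < 0 and -350455 < 0  ⇒  (a,b)_∞ = -1.
v=7: a=7^-2·(≡2), b=7^-1·(≡6) mod 7; (2|7)=+1, (6|7)=-1; (−1)^{-2·-1·3}·(+1)^-1·(-1)^-2 = +1.
v=13: a=13^3·(≡2), b=13^2·(≡4) mod 13; (2|13)=-1, (4|13)=+1; (−1)^{3·2·6}·(-1)^2·(+1)^3 = +1.
(-1105, -350455 / ℚ) ramifies at {31, ∞}: a division algebra.

[31, inf]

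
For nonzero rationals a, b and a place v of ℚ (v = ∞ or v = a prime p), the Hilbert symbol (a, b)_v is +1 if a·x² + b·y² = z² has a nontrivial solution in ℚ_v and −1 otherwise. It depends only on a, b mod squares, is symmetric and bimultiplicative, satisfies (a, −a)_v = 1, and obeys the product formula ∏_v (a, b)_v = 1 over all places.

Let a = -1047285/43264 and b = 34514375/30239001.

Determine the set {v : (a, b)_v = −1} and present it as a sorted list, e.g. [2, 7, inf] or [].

[2, 5, 17, 23]

Mod squares: a ≡ -85, b ≡ 23. Check v ∈ {∞, 2, 3, 5, 7, 13, 17, 23, 37, 47}.
v=23: a=23^0·(≡20), b=23^1·(≡9) mod 23; (20|23)=-1, (9|23)=+1; (−1)^{0·1·11}·(-1)^1·(+1)^0 = -1.
v=∞: -85 < 0 and 23 > 0  ⇒  (a,b)_∞ = +1.
v=13: a=13^-2·(≡11), b=13^-2·(≡9) mod 13; (11|13)=-1, (9|13)=+1; (−1)^{-2·-2·6}·(-1)^-2·(+1)^-2 = +1.
v=2: v_2(a)=-8, v_2(b)=0; units ≡ 3, 7 (mod 8); ε·ε+αω+βω = 1·1+-8·0+0·1 ≡ 1  ⇒  (a,b)_2 = -1.
v=3: a=3^2·(≡2), b=3^-4·(≡2) mod 3; (2|3)=-1, (2|3)=-1; (−1)^{2·-4·1}·(-1)^-4·(-1)^2 = +1.
v=7: a=7^0·(≡5), b=7^4·(≡2) mod 7; (5|7)=-1, (2|7)=+1; (−1)^{0·4·3}·(-1)^4·(+1)^0 = +1.
v=37: a=37^2·(≡28), b=37^0·(≡20) mod 37; (28|37)=+1, (20|37)=-1; (−1)^{2·0·18}·(+1)^0·(-1)^2 = +1.
v=17: a=17^1·(≡14), b=17^0·(≡7) mod 17; (14|17)=-1, (7|17)=-1; (−1)^{1·0·8}·(-1)^0·(-1)^1 = -1.
v=47: a=47^0·(≡32), b=47^-2·(≡29) mod 47; (32|47)=+1, (29|47)=-1; (−1)^{0·-2·23}·(+1)^-2·(-1)^0 = +1.
v=5: a=5^1·(≡2), b=5^4·(≡3) mod 5; (2|5)=-1, (3|5)=-1; (−1)^{1·4·2}·(-1)^4·(-1)^1 = -1.
Ram(-85, 23) = {2, 5, 17, 23}; no ℚ_2-point on the conic.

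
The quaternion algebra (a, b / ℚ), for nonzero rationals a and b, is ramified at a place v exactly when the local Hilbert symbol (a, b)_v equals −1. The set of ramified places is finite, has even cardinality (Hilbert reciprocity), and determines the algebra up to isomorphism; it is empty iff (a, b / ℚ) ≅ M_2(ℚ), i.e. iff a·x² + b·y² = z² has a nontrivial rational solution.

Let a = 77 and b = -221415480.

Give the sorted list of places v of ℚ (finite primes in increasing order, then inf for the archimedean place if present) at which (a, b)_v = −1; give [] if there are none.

(a, b) ≡ (77, -50830) mod (ℚ^×)²; places V = {2, 3, 5, 7, 11, 13, 17, 23, ∞}.
(a,b)_7: α=1, u≡4; β=0, v≡1 (mod 7); (4|7)=+1, (1|7)=+1; sign (−1)^0·+1^0·+1^1 = +1.
(a,b)_23: α=0, u≡8; β=1, v≡5 (mod 23); (8|23)=+1, (5|23)=-1; sign (−1)^0·+1^1·-1^0 = +1.
(a,b)_2: α=0, β=3; u≡5, v≡1 (mod 8); ε(u)ε(v)=0·0, αω(v)=0·0, βω(u)=3·1; sum ≡ 1  ⇒  -1.
(a,b)_13: α=0, u≡12; β=1, v≡3 (mod 13); (12|13)=+1, (3|13)=+1; sign (−1)^0·+1^1·+1^0 = +1.
(a,b)_5: α=0, u≡2; β=1, v≡4 (mod 5); (2|5)=-1, (4|5)=+1; sign (−1)^0·-1^1·+1^0 = -1.
(a,b)_∞: sgn(77)=+, sgn(-50830)=−, so +1.
(a,b)_11: α=1, u≡7; β=2, v≡3 (mod 11); (7|11)=-1, (3|11)=+1; sign (−1)^0·-1^2·+1^1 = +1.
(a,b)_3: α=0, u≡2; β=2, v≡2 (mod 3); (2|3)=-1, (2|3)=-1; sign (−1)^0·-1^2·-1^0 = +1.
(a,b)_17: α=0, u≡9; β=1, v≡8 (mod 17); (9|17)=+1, (8|17)=+1; sign (−1)^0·+1^1·+1^0 = +1.
Ram(77, -50830) = {2, 5}; no ℚ_2-point on the conic.

[2, 5]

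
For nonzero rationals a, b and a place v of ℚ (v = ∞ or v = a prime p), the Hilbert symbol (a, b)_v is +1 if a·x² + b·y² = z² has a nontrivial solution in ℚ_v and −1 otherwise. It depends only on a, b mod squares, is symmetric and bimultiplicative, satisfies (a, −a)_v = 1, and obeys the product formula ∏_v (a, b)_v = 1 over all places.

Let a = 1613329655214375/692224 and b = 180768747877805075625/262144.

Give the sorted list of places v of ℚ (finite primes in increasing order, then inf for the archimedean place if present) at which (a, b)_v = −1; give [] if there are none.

(a, b) ≡ (7, 4641) mod (ℚ^×)²; places V = {2, 3, 5, 7, 13, 17, ∞}.
(a,b)_2: α=-12, β=-18; u≡7, v≡1 (mod 8); ε(u)ε(v)=1·0, αω(v)=-12·0, βω(u)=-18·0; sum ≡ 0  ⇒  +1.
(a,b)_17: α=2, u≡11; β=3, v≡16 (mod 17); (11|17)=-1, (16|17)=+1; sign (−1)^0·-1^3·+1^2 = -1.
(a,b)_∞: sgn(7)=+, sgn(4641)=+, so +1.
(a,b)_7: α=5, u≡4; β=5, v≡6 (mod 7); (4|7)=+1, (6|7)=-1; sign (−1)^1·+1^5·-1^5 = +1.
(a,b)_13: α=-2, u≡7; β=3, v≡7 (mod 13); (7|13)=-1, (7|13)=-1; sign (−1)^0·-1^3·-1^-2 = -1.
(a,b)_5: α=4, u≡2; β=4, v≡4 (mod 5); (2|5)=-1, (4|5)=+1; sign (−1)^0·-1^4·+1^4 = +1.
(a,b)_3: α=12, u≡1; β=13, v≡2 (mod 3); (1|3)=+1, (2|3)=-1; sign (−1)^0·+1^13·-1^12 = +1.
|Ram(7, 4641)| = 2, even; anisotropic at {13, 17}.

[13, 17]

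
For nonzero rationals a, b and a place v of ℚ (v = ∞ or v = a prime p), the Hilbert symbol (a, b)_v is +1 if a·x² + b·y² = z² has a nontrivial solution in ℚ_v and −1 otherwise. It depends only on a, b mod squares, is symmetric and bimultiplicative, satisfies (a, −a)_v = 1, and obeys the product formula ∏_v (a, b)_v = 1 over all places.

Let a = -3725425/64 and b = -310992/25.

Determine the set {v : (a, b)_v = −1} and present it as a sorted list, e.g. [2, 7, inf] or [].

(a, b) ≡ (-149017, -19437) mod (ℚ^×)²; places V = {2, 3, 5, 11, 19, 23, 31, ∞}.
(a,b)_31: α=1, u≡6; β=1, v≡29 (mod 31); (6|31)=-1, (29|31)=-1; sign (−1)^1·-1^1·-1^1 = -1.
(a,b)_5: α=2, u≡2; β=-2, v≡3 (mod 5); (2|5)=-1, (3|5)=-1; sign (−1)^0·-1^-2·-1^2 = +1.
(a,b)_3: α=0, u≡2; β=1, v≡1 (mod 3); (2|3)=-1, (1|3)=+1; sign (−1)^0·-1^1·+1^0 = -1.
(a,b)_19: α=1, u≡17; β=1, v≡8 (mod 19); (17|19)=+1, (8|19)=-1; sign (−1)^1·+1^1·-1^1 = +1.
(a,b)_23: α=1, u≡11; β=0, v≡7 (mod 23); (11|23)=-1, (7|23)=-1; sign (−1)^0·-1^0·-1^1 = -1.
(a,b)_11: α=1, u≡9; β=1, v≡3 (mod 11); (9|11)=+1, (3|11)=+1; sign (−1)^1·+1^1·+1^1 = -1.
(a,b)_∞: sgn(-149017)=−, sgn(-19437)=−, so -1.
(a,b)_2: α=-6, β=4; u≡7, v≡3 (mod 8); ε(u)ε(v)=1·1, αω(v)=-6·1, βω(u)=4·0; sum ≡ 1  ⇒  -1.
|Ram(-149017, -19437)| = 6, even; anisotropic at {2, 3, 11, 23, 31, ∞}.

[2, 3, 11, 23, 31, inf]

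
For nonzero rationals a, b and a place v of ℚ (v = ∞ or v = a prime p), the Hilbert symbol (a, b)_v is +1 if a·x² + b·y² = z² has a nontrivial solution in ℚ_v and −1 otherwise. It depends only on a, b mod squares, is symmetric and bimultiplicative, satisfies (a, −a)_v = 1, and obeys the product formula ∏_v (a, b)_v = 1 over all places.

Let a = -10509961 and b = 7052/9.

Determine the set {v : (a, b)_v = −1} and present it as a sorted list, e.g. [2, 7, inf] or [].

Mod squares: a ≡ -214489, b ≡ 1763. Check v ∈ {∞, 2, 3, 7, 11, 17, 31, 37, 41, 43}.
v=17: a=17^1·(≡6), b=17^0·(≡11) mod 17; (6|17)=-1, (11|17)=-1; (−1)^{1·0·8}·(-1)^0·(-1)^1 = -1.
v=7: a=7^2·(≡5), b=7^0·(≡5) mod 7; (5|7)=-1, (5|7)=-1; (−1)^{2·0·3}·(-1)^0·(-1)^2 = +1.
v=2: v_2(a)=0, v_2(b)=2; units ≡ 7, 3 (mod 8); ε·ε+αω+βω = 1·1+0·1+2·0 ≡ 1  ⇒  (a,b)_2 = -1.
v=37: a=37^1·(≡33), b=37^0·(≡23) mod 37; (33|37)=+1, (23|37)=-1; (−1)^{1·0·18}·(+1)^0·(-1)^1 = -1.
v=41: a=41^0·(≡20), b=41^1·(≡10) mod 41; (20|41)=+1, (10|41)=+1; (−1)^{0·1·20}·(+1)^1·(+1)^0 = +1.
v=11: a=11^1·(≡9), b=11^0·(≡5) mod 11; (9|11)=+1, (5|11)=+1; (−1)^{1·0·5}·(+1)^0·(+1)^1 = +1.
v=31: a=31^1·(≡16), b=31^0·(≡12) mod 31; (16|31)=+1, (12|31)=-1; (−1)^{1·0·15}·(+1)^0·(-1)^1 = -1.
v=∞: -214489 < 0 and 1763 > 0  ⇒  (a,b)_∞ = +1.
v=3: a=3^0·(≡2), b=3^-2·(≡2) mod 3; (2|3)=-1, (2|3)=-1; (−1)^{0·-2·1}·(-1)^-2·(-1)^0 = +1.
v=43: a=43^0·(≡13), b=43^1·(≡23) mod 43; (13|43)=+1, (23|43)=+1; (−1)^{0·1·21}·(+1)^1·(+1)^0 = +1.
|Ram(-214489, 1763)| = 4, even; anisotropic at {2, 17, 31, 37}.

[2, 17, 31, 37]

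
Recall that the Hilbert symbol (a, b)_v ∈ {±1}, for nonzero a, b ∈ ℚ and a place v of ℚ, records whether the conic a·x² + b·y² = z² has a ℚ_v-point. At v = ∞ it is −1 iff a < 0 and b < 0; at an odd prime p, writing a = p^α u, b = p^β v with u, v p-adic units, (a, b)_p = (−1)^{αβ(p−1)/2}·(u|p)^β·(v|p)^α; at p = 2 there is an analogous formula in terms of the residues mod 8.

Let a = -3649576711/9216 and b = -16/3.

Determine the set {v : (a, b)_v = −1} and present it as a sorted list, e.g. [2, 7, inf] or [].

Mod squares: a ≡ -249271, b ≡ -3. Check v ∈ {∞, 2, 3, 11, 17, 31, 43}.
v=43: a=43^1·(≡12), b=43^0·(≡9) mod 43; (12|43)=-1, (9|43)=+1; (−1)^{1·0·21}·(-1)^0·(+1)^1 = +1.
v=31: a=31^1·(≡19), b=31^0·(≡5) mod 31; (19|31)=+1, (5|31)=+1; (−1)^{1·0·15}·(+1)^0·(+1)^1 = +1.
v=2: v_2(a)=-10, v_2(b)=4; units ≡ 1, 5 (mod 8); ε·ε+αω+βω = 0·0+-10·1+4·0 ≡ 0  ⇒  (a,b)_2 = +1.
v=3: a=3^-2·(≡2), b=3^-1·(≡2) mod 3; (2|3)=-1, (2|3)=-1; (−1)^{-2·-1·1}·(-1)^-1·(-1)^-2 = -1.
v=∞: -249271 < 0 and -3 < 0  ⇒  (a,b)_∞ = -1.
v=11: a=11^5·(≡6), b=11^0·(≡2) mod 11; (6|11)=-1, (2|11)=-1; (−1)^{5·0·5}·(-1)^0·(-1)^5 = -1.
v=17: a=17^1·(≡16), b=17^0·(≡6) mod 17; (16|17)=+1, (6|17)=-1; (−1)^{1·0·8}·(+1)^0·(-1)^1 = -1.
(-249271, -3 / ℚ) ramifies at {3, 11, 17, ∞}: a division algebra.

[3, 11, 17, inf]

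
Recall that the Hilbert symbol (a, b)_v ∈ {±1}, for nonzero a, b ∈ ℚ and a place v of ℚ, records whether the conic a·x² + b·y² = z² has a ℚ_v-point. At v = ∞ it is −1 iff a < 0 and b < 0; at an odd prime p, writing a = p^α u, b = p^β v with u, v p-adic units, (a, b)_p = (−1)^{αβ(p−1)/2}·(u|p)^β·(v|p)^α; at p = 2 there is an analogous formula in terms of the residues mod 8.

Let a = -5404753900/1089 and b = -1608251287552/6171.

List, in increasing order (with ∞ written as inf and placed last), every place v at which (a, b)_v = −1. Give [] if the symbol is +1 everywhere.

[2, 3, 17, 19, 31, inf]

Mod squares: a ≡ -1103011, b ≡ -9672558. Check v ∈ {∞, 2, 3, 5, 7, 11, 13, 17, 19, 23, 31}.
v=31: a=31^1·(≡19), b=31^1·(≡9) mod 31; (19|31)=+1, (9|31)=+1; (−1)^{1·1·15}·(+1)^1·(+1)^1 = -1.
v=7: a=7^3·(≡2), b=7^3·(≡5) mod 7; (2|7)=+1, (5|7)=-1; (−1)^{3·3·3}·(+1)^3·(-1)^3 = +1.
v=∞: -1103011 < 0 and -9672558 < 0  ⇒  (a,b)_∞ = -1.
v=13: a=13^1·(≡10), b=13^2·(≡12) mod 13; (10|13)=+1, (12|13)=+1; (−1)^{1·2·6}·(+1)^2·(+1)^1 = +1.
v=17: a=17^1·(≡7), b=17^-1·(≡9) mod 17; (7|17)=-1, (9|17)=+1; (−1)^{1·-1·8}·(-1)^-1·(+1)^1 = -1.
v=11: a=11^-2·(≡9), b=11^-2·(≡2) mod 11; (9|11)=+1, (2|11)=-1; (−1)^{-2·-2·5}·(+1)^-2·(-1)^-2 = +1.
v=23: a=23^1·(≡17), b=23^1·(≡9) mod 23; (17|23)=-1, (9|23)=+1; (−1)^{1·1·11}·(-1)^1·(+1)^1 = +1.
v=19: a=19^0·(≡14), b=19^1·(≡1) mod 19; (14|19)=-1, (1|19)=+1; (−1)^{0·1·9}·(-1)^1·(+1)^0 = -1.
v=5: a=5^2·(≡1), b=5^0·(≡3) mod 5; (1|5)=+1, (3|5)=-1; (−1)^{2·0·2}·(+1)^0·(-1)^2 = +1.
v=2: v_2(a)=2, v_2(b)=11; units ≡ 5, 1 (mod 8); ε·ε+αω+βω = 0·0+2·0+11·1 ≡ 1  ⇒  (a,b)_2 = -1.
v=3: a=3^-2·(≡2), b=3^-1·(≡1) mod 3; (2|3)=-1, (1|3)=+1; (−1)^{-2·-1·1}·(-1)^-1·(+1)^-2 = -1.
(-1103011, -9672558 / ℚ) ramifies at {2, 3, 17, 19, 31, ∞}: a division algebra.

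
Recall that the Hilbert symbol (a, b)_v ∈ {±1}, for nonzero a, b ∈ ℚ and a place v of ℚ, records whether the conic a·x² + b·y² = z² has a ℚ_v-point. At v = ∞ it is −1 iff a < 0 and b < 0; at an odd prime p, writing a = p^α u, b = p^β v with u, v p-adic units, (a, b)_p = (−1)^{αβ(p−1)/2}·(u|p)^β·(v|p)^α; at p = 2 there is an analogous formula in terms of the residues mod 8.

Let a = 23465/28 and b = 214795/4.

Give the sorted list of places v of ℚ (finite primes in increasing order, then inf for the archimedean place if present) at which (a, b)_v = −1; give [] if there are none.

[2, 7]

Mod squares: a ≡ 455, b ≡ 595. Check v ∈ {∞, 2, 5, 7, 13, 17, 19}.
v=17: a=17^0·(≡2), b=17^1·(≡1) mod 17; (2|17)=+1, (1|17)=+1; (−1)^{0·1·8}·(+1)^1·(+1)^0 = +1.
v=2: v_2(a)=-2, v_2(b)=-2; units ≡ 7, 3 (mod 8); ε·ε+αω+βω = 1·1+-2·1+-2·0 ≡ 1  ⇒  (a,b)_2 = -1.
v=7: a=7^-1·(≡2), b=7^1·(≡1) mod 7; (2|7)=+1, (1|7)=+1; (−1)^{-1·1·3}·(+1)^1·(+1)^-1 = -1.
v=13: a=13^1·(≡12), b=13^0·(≡12) mod 13; (12|13)=+1, (12|13)=+1; (−1)^{1·0·6}·(+1)^0·(+1)^1 = +1.
v=∞: 455 > 0 and 595 > 0  ⇒  (a,b)_∞ = +1.
v=5: a=5^1·(≡1), b=5^1·(≡1) mod 5; (1|5)=+1, (1|5)=+1; (−1)^{1·1·2}·(+1)^1·(+1)^1 = +1.
v=19: a=19^2·(≡3), b=19^2·(≡11) mod 19; (3|19)=-1, (11|19)=+1; (−1)^{2·2·9}·(-1)^2·(+1)^2 = +1.
|Ram(455, 595)| = 2, even; anisotropic at {2, 7}.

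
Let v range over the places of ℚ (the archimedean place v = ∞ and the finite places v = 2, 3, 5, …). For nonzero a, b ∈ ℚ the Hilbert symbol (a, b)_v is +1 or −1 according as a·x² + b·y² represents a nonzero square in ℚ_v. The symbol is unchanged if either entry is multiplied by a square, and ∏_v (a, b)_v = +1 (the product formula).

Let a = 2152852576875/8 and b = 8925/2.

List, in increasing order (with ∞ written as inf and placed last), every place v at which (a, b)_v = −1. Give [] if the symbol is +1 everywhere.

Mod squares: a ≡ 6006, b ≡ 714. Check v ∈ {∞, 2, 3, 5, 7, 11, 13, 17}.
v=13: a=13^1·(≡2), b=13^0·(≡10) mod 13; (2|13)=-1, (10|13)=+1; (−1)^{1·0·6}·(-1)^0·(+1)^1 = +1.
v=∞: 6006 > 0 and 714 > 0  ⇒  (a,b)_∞ = +1.
v=7: a=7^3·(≡4), b=7^1·(≡4) mod 7; (4|7)=+1, (4|7)=+1; (−1)^{3·1·3}·(+1)^1·(+1)^3 = -1.
v=11: a=11^1·(≡8), b=11^0·(≡2) mod 11; (8|11)=-1, (2|11)=-1; (−1)^{1·0·5}·(-1)^0·(-1)^1 = -1.
v=5: a=5^4·(≡1), b=5^2·(≡1) mod 5; (1|5)=+1, (1|5)=+1; (−1)^{4·2·2}·(+1)^2·(+1)^4 = +1.
v=2: v_2(a)=-3, v_2(b)=-1; units ≡ 3, 5 (mod 8); ε·ε+αω+βω = 1·0+-3·1+-1·1 ≡ 0  ⇒  (a,b)_2 = +1.
v=3: a=3^5·(≡1), b=3^1·(≡1) mod 3; (1|3)=+1, (1|3)=+1; (−1)^{5·1·1}·(+1)^1·(+1)^5 = -1.
v=17: a=17^2·(≡7), b=17^1·(≡16) mod 17; (7|17)=-1, (16|17)=+1; (−1)^{2·1·8}·(-1)^1·(+1)^2 = -1.
Ram(6006, 714) = {3, 7, 11, 17}; no ℚ_3-point on the conic.

[3, 7, 11, 17]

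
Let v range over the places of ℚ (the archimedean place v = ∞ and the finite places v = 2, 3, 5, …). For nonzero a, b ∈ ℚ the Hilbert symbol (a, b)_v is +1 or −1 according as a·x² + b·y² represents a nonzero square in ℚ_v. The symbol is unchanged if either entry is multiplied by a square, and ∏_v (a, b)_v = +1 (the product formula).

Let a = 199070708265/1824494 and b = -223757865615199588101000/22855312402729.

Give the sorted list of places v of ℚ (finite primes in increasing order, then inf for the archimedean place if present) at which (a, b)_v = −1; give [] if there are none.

[2, 29]

(a, b) ≡ (910, -290) mod (ℚ^×)²; places V = {2, 3, 5, 7, 11, 13, 17, 19, 29, 41, 43, ∞}.
(a,b)_13: α=3, u≡7; β=6, v≡3 (mod 13); (7|13)=-1, (3|13)=+1; sign (−1)^0·-1^6·+1^3 = +1.
(a,b)_∞: sgn(910)=+, sgn(-290)=−, so +1.
(a,b)_43: α=2, u≡28; β=2, v≡9 (mod 43); (28|43)=-1, (9|43)=+1; sign (−1)^0·-1^2·+1^2 = +1.
(a,b)_7: α=-1, u≡4; β=0, v≡1 (mod 7); (4|7)=+1, (1|7)=+1; sign (−1)^0·+1^0·+1^-1 = +1.
(a,b)_29: α=0, u≡18; β=1, v≡3 (mod 29); (18|29)=-1, (3|29)=-1; sign (−1)^0·-1^1·-1^0 = -1.
(a,b)_5: α=1, u≡2; β=3, v≡3 (mod 5); (2|5)=-1, (3|5)=-1; sign (−1)^0·-1^3·-1^1 = +1.
(a,b)_17: α=0, u≡15; β=-2, v≡15 (mod 17); (15|17)=+1, (15|17)=+1; sign (−1)^0·+1^-2·+1^0 = +1.
(a,b)_3: α=4, u≡1; β=10, v≡1 (mod 3); (1|3)=+1, (1|3)=+1; sign (−1)^0·+1^10·+1^4 = +1.
(a,b)_2: α=-1, β=3; u≡7, v≡7 (mod 8); ε(u)ε(v)=1·1, αω(v)=-1·0, βω(u)=3·0; sum ≡ 1  ⇒  -1.
(a,b)_11: α=2, u≡6; β=4, v≡2 (mod 11); (6|11)=-1, (2|11)=-1; sign (−1)^0·-1^4·-1^2 = +1.
(a,b)_41: α=0, u≡4; β=-2, v≡28 (mod 41); (4|41)=+1, (28|41)=-1; sign (−1)^0·+1^-2·-1^0 = +1.
(a,b)_19: α=-4, u≡7; β=-6, v≡2 (mod 19); (7|19)=+1, (2|19)=-1; sign (−1)^0·+1^-6·-1^-4 = +1.
|Ram(910, -290)| = 2, even; anisotropic at {2, 29}.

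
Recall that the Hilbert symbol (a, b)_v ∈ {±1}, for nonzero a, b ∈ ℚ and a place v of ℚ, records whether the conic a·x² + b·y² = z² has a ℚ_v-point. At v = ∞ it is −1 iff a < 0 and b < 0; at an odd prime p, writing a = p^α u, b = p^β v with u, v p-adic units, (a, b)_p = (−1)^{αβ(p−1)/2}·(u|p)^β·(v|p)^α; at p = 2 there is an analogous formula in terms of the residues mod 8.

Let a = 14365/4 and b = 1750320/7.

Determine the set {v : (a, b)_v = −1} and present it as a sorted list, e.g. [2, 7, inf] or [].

(a, b) ≡ (85, 85085) mod (ℚ^×)²; places V = {2, 3, 5, 7, 11, 13, 17, ∞}.
(a,b)_7: α=0, u≡2; β=-1, v≡5 (mod 7); (2|7)=+1, (5|7)=-1; sign (−1)^0·+1^-1·-1^0 = +1.
(a,b)_17: α=1, u≡3; β=1, v≡6 (mod 17); (3|17)=-1, (6|17)=-1; sign (−1)^0·-1^1·-1^1 = +1.
(a,b)_3: α=0, u≡1; β=2, v≡2 (mod 3); (1|3)=+1, (2|3)=-1; sign (−1)^0·+1^2·-1^0 = +1.
(a,b)_5: α=1, u≡2; β=1, v≡2 (mod 5); (2|5)=-1, (2|5)=-1; sign (−1)^0·-1^1·-1^1 = +1.
(a,b)_2: α=-2, β=4; u≡5, v≡5 (mod 8); ε(u)ε(v)=0·0, αω(v)=-2·1, βω(u)=4·1; sum ≡ 0  ⇒  +1.
(a,b)_13: α=2, u≡5; β=1, v≡11 (mod 13); (5|13)=-1, (11|13)=-1; sign (−1)^0·-1^1·-1^2 = -1.
(a,b)_∞: sgn(85)=+, sgn(85085)=+, so +1.
(a,b)_11: α=0, u≡8; β=1, v≡7 (mod 11); (8|11)=-1, (7|11)=-1; sign (−1)^0·-1^1·-1^0 = -1.
(85, 85085 / ℚ) ramifies at {11, 13}: a division algebra.

[11, 13]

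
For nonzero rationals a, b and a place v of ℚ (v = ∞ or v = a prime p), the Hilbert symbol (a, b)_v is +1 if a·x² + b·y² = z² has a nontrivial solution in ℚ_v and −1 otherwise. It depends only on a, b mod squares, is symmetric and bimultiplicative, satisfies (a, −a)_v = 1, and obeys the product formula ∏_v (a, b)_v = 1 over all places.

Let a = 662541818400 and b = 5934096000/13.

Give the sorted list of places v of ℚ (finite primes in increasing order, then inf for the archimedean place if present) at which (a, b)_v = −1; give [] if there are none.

Mod squares: a ≡ 4466, b ≡ 130. Check v ∈ {∞, 2, 3, 5, 7, 11, 13, 29}.
v=5: a=5^2·(≡1), b=5^3·(≡1) mod 5; (1|5)=+1, (1|5)=+1; (−1)^{2·3·2}·(+1)^3·(+1)^2 = +1.
v=∞: 4466 > 0 and 130 > 0  ⇒  (a,b)_∞ = +1.
v=7: a=7^3·(≡2), b=7^2·(≡4) mod 7; (2|7)=+1, (4|7)=+1; (−1)^{3·2·3}·(+1)^2·(+1)^3 = +1.
v=13: a=13^0·(≡7), b=13^-1·(≡1) mod 13; (7|13)=-1, (1|13)=+1; (−1)^{0·-1·6}·(-1)^-1·(+1)^0 = -1.
v=2: v_2(a)=5, v_2(b)=7; units ≡ 1, 1 (mod 8); ε·ε+αω+βω = 0·0+5·0+7·0 ≡ 0  ⇒  (a,b)_2 = +1.
v=11: a=11^1·(≡2), b=11^0·(≡4) mod 11; (2|11)=-1, (4|11)=+1; (−1)^{1·0·5}·(-1)^0·(+1)^1 = +1.
v=29: a=29^3·(≡24), b=29^2·(≡3) mod 29; (24|29)=+1, (3|29)=-1; (−1)^{3·2·14}·(+1)^2·(-1)^3 = -1.
v=3: a=3^2·(≡2), b=3^2·(≡1) mod 3; (2|3)=-1, (1|3)=+1; (−1)^{2·2·1}·(-1)^2·(+1)^2 = +1.
Ram(4466, 130) = {13, 29}; no ℚ_13-point on the conic.

[13, 29]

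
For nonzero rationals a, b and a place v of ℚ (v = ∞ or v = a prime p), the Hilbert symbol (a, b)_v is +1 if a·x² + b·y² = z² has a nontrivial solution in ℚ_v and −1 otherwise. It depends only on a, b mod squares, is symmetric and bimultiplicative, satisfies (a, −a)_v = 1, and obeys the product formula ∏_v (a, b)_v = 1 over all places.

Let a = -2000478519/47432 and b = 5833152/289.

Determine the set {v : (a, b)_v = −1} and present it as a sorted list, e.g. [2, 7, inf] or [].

(a, b) ≡ (-9102, 10127) mod (ℚ^×)²; places V = {2, 3, 7, 11, 13, 17, 19, 37, 41, ∞}.
(a,b)_11: α=-2, u≡7; β=0, v≡2 (mod 11); (7|11)=-1, (2|11)=-1; sign (−1)^0·-1^0·-1^-2 = +1.
(a,b)_2: α=-3, β=6; u≡1, v≡7 (mod 8); ε(u)ε(v)=0·1, αω(v)=-3·0, βω(u)=6·0; sum ≡ 0  ⇒  +1.
(a,b)_17: α=2, u≡3; β=-2, v≡10 (mod 17); (3|17)=-1, (10|17)=-1; sign (−1)^0·-1^-2·-1^2 = +1.
(a,b)_7: α=-2, u≡5; β=0, v≡5 (mod 7); (5|7)=-1, (5|7)=-1; sign (−1)^0·-1^0·-1^-2 = +1.
(a,b)_3: α=3, u≡2; β=2, v≡2 (mod 3); (2|3)=-1, (2|3)=-1; sign (−1)^0·-1^2·-1^3 = -1.
(a,b)_37: α=1, u≡17; β=0, v≡33 (mod 37); (17|37)=-1, (33|37)=+1; sign (−1)^0·-1^0·+1^1 = +1.
(a,b)_41: α=1, u≡30; β=1, v≡1 (mod 41); (30|41)=-1, (1|41)=+1; sign (−1)^0·-1^1·+1^1 = -1.
(a,b)_19: α=0, u≡14; β=1, v≡11 (mod 19); (14|19)=-1, (11|19)=+1; sign (−1)^0·-1^1·+1^0 = -1.
(a,b)_13: α=2, u≡8; β=1, v≡3 (mod 13); (8|13)=-1, (3|13)=+1; sign (−1)^0·-1^1·+1^2 = -1.
(a,b)_∞: sgn(-9102)=−, sgn(10127)=+, so +1.
(-9102, 10127 / ℚ) ramifies at {3, 13, 19, 41}: a division algebra.

[3, 13, 19, 41]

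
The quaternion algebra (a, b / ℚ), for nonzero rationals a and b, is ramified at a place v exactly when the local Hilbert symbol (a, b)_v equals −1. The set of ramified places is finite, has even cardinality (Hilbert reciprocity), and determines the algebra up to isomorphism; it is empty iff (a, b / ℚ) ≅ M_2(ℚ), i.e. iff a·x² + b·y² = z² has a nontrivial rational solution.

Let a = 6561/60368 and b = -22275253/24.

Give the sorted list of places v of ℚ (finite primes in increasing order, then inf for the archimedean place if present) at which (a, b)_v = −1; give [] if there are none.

[2, 3, 7, 11]

(a, b) ≡ (77, -78) mod (ℚ^×)²; places V = {2, 3, 7, 11, 13, 17, ∞}.
(a,b)_11: α=-1, u≡6; β=2, v≡7 (mod 11); (6|11)=-1, (7|11)=-1; sign (−1)^0·-1^2·-1^-1 = -1.
(a,b)_∞: sgn(77)=+, sgn(-78)=−, so +1.
(a,b)_7: α=-3, u≡2; β=2, v≡6 (mod 7); (2|7)=+1, (6|7)=-1; sign (−1)^0·+1^2·-1^-3 = -1.
(a,b)_13: α=0, u≡1; β=1, v≡8 (mod 13); (1|13)=+1, (8|13)=-1; sign (−1)^0·+1^1·-1^0 = +1.
(a,b)_3: α=8, u≡2; β=-1, v≡1 (mod 3); (2|3)=-1, (1|3)=+1; sign (−1)^0·-1^-1·+1^8 = -1.
(a,b)_2: α=-4, β=-3; u≡5, v≡1 (mod 8); ε(u)ε(v)=0·0, αω(v)=-4·0, βω(u)=-3·1; sum ≡ 1  ⇒  -1.
(a,b)_17: α=0, u≡16; β=2, v≡5 (mod 17); (16|17)=+1, (5|17)=-1; sign (−1)^0·+1^2·-1^0 = +1.
Ram(77, -78) = {2, 3, 7, 11}; no ℚ_2-point on the conic.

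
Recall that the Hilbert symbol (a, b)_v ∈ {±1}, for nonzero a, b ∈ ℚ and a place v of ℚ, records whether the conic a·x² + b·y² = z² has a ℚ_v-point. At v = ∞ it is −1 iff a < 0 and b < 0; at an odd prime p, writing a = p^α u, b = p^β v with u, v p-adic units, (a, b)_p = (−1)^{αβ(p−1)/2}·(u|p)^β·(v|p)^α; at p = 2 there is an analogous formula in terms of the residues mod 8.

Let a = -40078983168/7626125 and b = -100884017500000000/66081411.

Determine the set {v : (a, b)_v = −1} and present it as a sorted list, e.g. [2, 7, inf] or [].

[5, 7, 11, inf]

Mod squares: a ≡ -15, b ≡ -77. Check v ∈ {∞, 2, 3, 5, 7, 11, 13, 19, 43}.
v=7: a=7^2·(≡6), b=7^9·(≡5) mod 7; (6|7)=-1, (5|7)=-1; (−1)^{2·9·3}·(-1)^9·(-1)^2 = -1.
v=13: a=13^-2·(≡5), b=13^0·(≡12) mod 13; (5|13)=-1, (12|13)=+1; (−1)^{-2·0·6}·(-1)^0·(+1)^-2 = +1.
v=3: a=3^3·(≡1), b=3^-2·(≡1) mod 3; (1|3)=+1, (1|3)=+1; (−1)^{3·-2·1}·(+1)^-2·(+1)^3 = +1.
v=43: a=43^2·(≡3), b=43^-2·(≡35) mod 43; (3|43)=-1, (35|43)=+1; (−1)^{2·-2·21}·(-1)^-2·(+1)^2 = +1.
v=2: v_2(a)=14, v_2(b)=8; units ≡ 1, 3 (mod 8); ε·ε+αω+βω = 0·1+14·1+8·0 ≡ 0  ⇒  (a,b)_2 = +1.
v=5: a=5^-3·(≡3), b=5^10·(≡3) mod 5; (3|5)=-1, (3|5)=-1; (−1)^{-3·10·2}·(-1)^10·(-1)^-3 = -1.
v=19: a=19^-2·(≡11), b=19^-2·(≡10) mod 19; (11|19)=+1, (10|19)=-1; (−1)^{-2·-2·9}·(+1)^-2·(-1)^-2 = +1.
v=∞: -15 < 0 and -77 < 0  ⇒  (a,b)_∞ = -1.
v=11: a=11^0·(≡7), b=11^-1·(≡5) mod 11; (7|11)=-1, (5|11)=+1; (−1)^{0·-1·5}·(-1)^-1·(+1)^0 = -1.
Ram(-15, -77) = {5, 7, 11, ∞}; no ℚ_5-point on the conic.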